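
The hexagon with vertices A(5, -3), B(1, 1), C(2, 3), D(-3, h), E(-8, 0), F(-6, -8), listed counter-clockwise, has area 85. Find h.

3

Write out the shoelace sum; only the two edges meeting at D involve h:
2·Area = [(2·h − (-3)·3) + ((-3)·0 − (-8)·h)] + 131
       = 10·h + 140 = 170
⇒ h = 3.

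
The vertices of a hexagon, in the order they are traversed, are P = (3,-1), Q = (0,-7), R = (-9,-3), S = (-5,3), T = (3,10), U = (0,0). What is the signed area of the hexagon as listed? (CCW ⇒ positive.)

-92.5

P→Q: (3)(-7) − (0)(-1) = -21
Q→R: (0)(-3) − (-9)(-7) = -63
R→S: (-9)(3) − (-5)(-3) = -42
S→T: (-5)(10) − (3)(3) = -59
T→U: (3)(0) − (0)(10) = 0
U→P: (0)(-1) − (3)(0) = 0
Σ = -185
Signed area = Σ/2 = -92.5 (negative ⇒ clockwise traversal).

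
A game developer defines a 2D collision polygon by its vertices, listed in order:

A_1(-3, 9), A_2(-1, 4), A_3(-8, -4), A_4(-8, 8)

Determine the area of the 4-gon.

Apply the surveyor's formula: 2A = Σ (x_i·y_{i+1} − x_{i+1}·y_i), indices taken mod 4.
Σ = (-3) + (36) + (-96) + (-48) = -111
Area = |Σ|/2 = 55.5.

55.5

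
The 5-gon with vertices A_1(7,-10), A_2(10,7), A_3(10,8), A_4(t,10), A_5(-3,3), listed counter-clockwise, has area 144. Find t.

The doubled signed area Σ (x_i y_{i+1} − x_{i+1} y_i) is linear in t.
With t=0 it equals 298; the coefficient of t is -5 (from the two edges through A_4).
So -5·t + 298 = 2·144 = 288 ⇒ t = 2.

2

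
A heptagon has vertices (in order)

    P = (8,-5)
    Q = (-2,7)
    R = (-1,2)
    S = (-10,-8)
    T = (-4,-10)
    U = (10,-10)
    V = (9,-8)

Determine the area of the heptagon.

157

Σ = (46) + (3) + (28) + (68) + (140) + (10) + (19) = 314
Area = |Σ|/2 = 157.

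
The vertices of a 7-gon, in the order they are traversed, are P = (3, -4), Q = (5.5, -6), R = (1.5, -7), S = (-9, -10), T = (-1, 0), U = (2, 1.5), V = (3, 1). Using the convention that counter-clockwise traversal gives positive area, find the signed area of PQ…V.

Apply the shoelace (surveyor's) formula: 2A = Σ (x_i·y_{i+1} − x_{i+1}·y_i), indices taken mod 7.
Σ = (4) + (-29.5) + (-78) + (-10) + (-1.5) + (-2.5) + (-15) = -132.5
Signed area = Σ/2 = -66.25 (negative ⇒ clockwise traversal).

-66.25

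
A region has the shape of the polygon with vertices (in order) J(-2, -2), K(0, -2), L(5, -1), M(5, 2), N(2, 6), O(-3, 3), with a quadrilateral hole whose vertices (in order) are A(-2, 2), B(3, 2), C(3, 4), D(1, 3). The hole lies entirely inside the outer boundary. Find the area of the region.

Outer boundary:
J→K: (-2)(-2) − (0)(-2) = 4
K→L: (0)(-1) − (5)(-2) = 10
L→M: (5)(2) − (5)(-1) = 15
M→N: (5)(6) − (2)(2) = 26
N→O: (2)(3) − (-3)(6) = 24
O→J: (-3)(-2) − (-2)(3) = 12
Σ = 91
Area = |Σ|/2 = 45.5.
Hole:
Σ = (-10) + (6) + (5) + (8) = 9
Area = |Σ|/2 = 4.5.
Net area = 45.5 − 4.5 = 41.

41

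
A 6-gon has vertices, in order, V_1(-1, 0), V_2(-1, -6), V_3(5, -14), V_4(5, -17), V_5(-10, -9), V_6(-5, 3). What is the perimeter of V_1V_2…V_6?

54

|V_1V_2| = √((0)² + (-6)²) = √36 = 6
|V_2V_3| = √((6)² + (-8)²) = √100 = 10
|V_3V_4| = √((0)² + (-3)²) = √9 = 3
|V_4V_5| = √((-15)² + (8)²) = √289 = 17
|V_5V_6| = √((5)² + (12)²) = √169 = 13
|V_6V_1| = √((4)² + (-3)²) = √25 = 5
Perimeter = 6 + 10 + 3 + 17 + 13 + 5 = 54.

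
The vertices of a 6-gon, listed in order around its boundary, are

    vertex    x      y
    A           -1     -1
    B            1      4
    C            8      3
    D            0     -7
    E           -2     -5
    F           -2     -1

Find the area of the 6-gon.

54.5

Apply the surveyor's formula: 2A = Σ (x_i·y_{i+1} − x_{i+1}·y_i), indices taken mod 6.
Σ = (-3) + (-29) + (-56) + (-14) + (-8) + (1) = -109
Area = |Σ|/2 = 54.5.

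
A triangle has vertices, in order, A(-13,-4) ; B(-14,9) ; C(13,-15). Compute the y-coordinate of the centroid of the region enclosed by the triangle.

Apply the surveyor's formula. First the cross-terms c_i = x_i·y_{i+1} − x_{i+1}·y_i:
  -173, 93, -247  ⇒  2A = -327, A = -163.5.
Then Σ (y_i + y_{i+1})·c_i = 3270, so ȳ = 3270 / (6·(-163.5)) = -10/3.

-10/3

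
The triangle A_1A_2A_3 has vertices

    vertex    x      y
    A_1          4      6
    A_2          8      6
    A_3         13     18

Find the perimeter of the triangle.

32

|A_1A_2| = √((4)² + (0)²) = √16 = 4
|A_2A_3| = √((5)² + (12)²) = √169 = 13
|A_3A_1| = √((-9)² + (-12)²) = √225 = 15
Perimeter = 4 + 13 + 15 = 32.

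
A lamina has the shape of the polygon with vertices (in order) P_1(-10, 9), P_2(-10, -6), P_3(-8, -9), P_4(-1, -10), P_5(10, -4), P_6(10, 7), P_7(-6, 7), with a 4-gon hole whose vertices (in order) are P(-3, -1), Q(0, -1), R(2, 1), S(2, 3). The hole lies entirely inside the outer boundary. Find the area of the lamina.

294.5

Outer boundary:
Apply the shoelace formula: 2A = Σ (x_i·y_{i+1} − x_{i+1}·y_i), indices taken mod 7.
Σ = (150) + (42) + (71) + (104) + (110) + (112) + (16) = 605
Area = |Σ|/2 = 302.5.
Hole:
P→Q: (-3)(-1) − (0)(-1) = 3
Q→R: (0)(1) − (2)(-1) = 2
R→S: (2)(3) − (2)(1) = 4
S→P: (2)(-1) − (-3)(3) = 7
Σ = 16
Area = |Σ|/2 = 8.
Net area = 302.5 − 8 = 294.5.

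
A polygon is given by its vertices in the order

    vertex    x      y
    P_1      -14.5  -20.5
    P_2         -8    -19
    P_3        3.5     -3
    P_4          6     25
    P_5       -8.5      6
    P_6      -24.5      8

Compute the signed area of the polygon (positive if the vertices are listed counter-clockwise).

Apply the shoelace formula: 2A = Σ (x_i·y_{i+1} − x_{i+1}·y_i), indices taken mod 6.
Σ = (111.5) + (90.5) + (105.5) + (248.5) + (79) + (618.25) = 1253.25
Signed area = Σ/2 = 626.625 (positive ⇒ counter-clockwise traversal).

626.625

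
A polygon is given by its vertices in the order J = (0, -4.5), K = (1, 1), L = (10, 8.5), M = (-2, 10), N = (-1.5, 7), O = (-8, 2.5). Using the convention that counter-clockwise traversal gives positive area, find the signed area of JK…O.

104.625

Apply the surveyor's formula: 2A = Σ (x_i·y_{i+1} − x_{i+1}·y_i), indices taken mod 6.
Σ = (4.5) + (-1.5) + (117) + (1) + (52.25) + (36) = 209.25
Signed area = Σ/2 = 104.625 (positive ⇒ counter-clockwise traversal).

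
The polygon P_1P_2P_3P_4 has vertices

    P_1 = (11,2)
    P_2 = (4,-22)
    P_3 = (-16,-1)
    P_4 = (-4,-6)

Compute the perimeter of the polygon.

|P_1P_2| = √((-7)² + (-24)²) = √625 = 25
|P_2P_3| = √((-20)² + (21)²) = √841 = 29
|P_3P_4| = √((12)² + (-5)²) = √169 = 13
|P_4P_1| = √((15)² + (8)²) = √289 = 17
Perimeter = 25 + 29 + 13 + 17 = 84.

84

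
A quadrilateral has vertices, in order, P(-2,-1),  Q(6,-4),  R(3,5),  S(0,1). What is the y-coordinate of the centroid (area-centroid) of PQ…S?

Apply the surveyor's formula. First the cross-terms c_i = x_i·y_{i+1} − x_{i+1}·y_i:
  14, 42, 3, 2  ⇒  2A = 61, A = 30.5.
Then Σ (y_i + y_{i+1})·c_i = -10, so ȳ = -10 / (6·30.5) = -10/183.

-10/183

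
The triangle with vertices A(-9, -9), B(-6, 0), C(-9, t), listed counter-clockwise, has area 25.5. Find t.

Write out the shoelace sum; only the two edges meeting at C involve t:
2·Area = [((-6)·t − (-9)·0) + ((-9)·(-9) − (-9)·t)] + -54
       = 3·t + 27 = 51
⇒ t = 8.

8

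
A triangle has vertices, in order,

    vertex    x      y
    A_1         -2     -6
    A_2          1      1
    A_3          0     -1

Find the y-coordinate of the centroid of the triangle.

-2

Apply the surveyor's formula. First the cross-terms c_i = x_i·y_{i+1} − x_{i+1}·y_i:
  4, -1, -2  ⇒  2A = 1, A = 0.5.
Then Σ (y_i + y_{i+1})·c_i = -6, so ȳ = -6 / (6·0.5) = -2.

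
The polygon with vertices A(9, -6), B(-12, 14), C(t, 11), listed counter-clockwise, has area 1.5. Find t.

-9

The doubled signed area Σ (x_i y_{i+1} − x_{i+1} y_i) is linear in t.
With t=0 it equals -177; the coefficient of t is -20 (from the two edges through C).
So -20·t + -177 = 2·1.5 = 3 ⇒ t = -9.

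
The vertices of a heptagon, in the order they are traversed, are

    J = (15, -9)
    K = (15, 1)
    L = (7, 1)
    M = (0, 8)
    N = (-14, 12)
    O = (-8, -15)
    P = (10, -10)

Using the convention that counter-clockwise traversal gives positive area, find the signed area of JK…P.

Cross-terms: 150, 8, 56, 112, 306, 230, 60  ⇒  Σ = 922
Signed area = Σ/2 = 461 (positive ⇒ counter-clockwise traversal).

461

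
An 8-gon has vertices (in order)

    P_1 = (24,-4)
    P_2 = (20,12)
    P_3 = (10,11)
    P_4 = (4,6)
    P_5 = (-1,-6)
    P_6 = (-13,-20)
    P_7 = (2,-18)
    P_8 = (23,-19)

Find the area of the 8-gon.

711

Apply Gauss's area formula: 2A = Σ (x_i·y_{i+1} − x_{i+1}·y_i), indices taken mod 8.
Σ = (368) + (100) + (16) + (-18) + (-58) + (274) + (376) + (364) = 1422
Area = |Σ|/2 = 711.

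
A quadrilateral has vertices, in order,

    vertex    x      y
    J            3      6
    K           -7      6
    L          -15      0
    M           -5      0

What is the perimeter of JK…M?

|JK| = √((-10)² + (0)²) = √100 = 10
|KL| = √((-8)² + (-6)²) = √100 = 10
|LM| = √((10)² + (0)²) = √100 = 10
|MJ| = √((8)² + (6)²) = √100 = 10
Perimeter = 10 + 10 + 10 + 10 = 40.

40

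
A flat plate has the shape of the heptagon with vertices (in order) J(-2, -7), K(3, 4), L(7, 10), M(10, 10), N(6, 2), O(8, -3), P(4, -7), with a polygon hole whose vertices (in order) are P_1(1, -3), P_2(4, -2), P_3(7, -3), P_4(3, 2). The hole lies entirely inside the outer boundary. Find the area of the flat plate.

75.5

Outer boundary:
Apply the surveyor's formula: 2A = Σ (x_i·y_{i+1} − x_{i+1}·y_i), indices taken mod 7.
Σ = (13) + (2) + (-30) + (-40) + (-34) + (-44) + (-42) = -175
Area = |Σ|/2 = 87.5.
Hole:
Apply the shoelace formula: 2A = Σ (x_i·y_{i+1} − x_{i+1}·y_i), indices taken mod 4.
Cross-terms: 10, 2, 23, -11  ⇒  Σ = 24
Area = |Σ|/2 = 12.
Net area = 87.5 − 12 = 75.5.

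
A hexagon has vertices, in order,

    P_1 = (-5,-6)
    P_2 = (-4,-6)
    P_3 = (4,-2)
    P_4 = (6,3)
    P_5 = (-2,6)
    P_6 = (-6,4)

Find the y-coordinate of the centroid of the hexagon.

Apply the shoelace formula. First the cross-terms c_i = x_i·y_{i+1} − x_{i+1}·y_i:
  6, 32, 24, 42, 28, 56  ⇒  2A = 188, A = 94.
Then Σ (y_i + y_{i+1})·c_i = 242, so ȳ = 242 / (6·94) = 121/282.

121/282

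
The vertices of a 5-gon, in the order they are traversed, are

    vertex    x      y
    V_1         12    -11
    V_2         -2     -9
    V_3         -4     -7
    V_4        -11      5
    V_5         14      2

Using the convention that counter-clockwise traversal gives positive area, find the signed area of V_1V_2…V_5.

V_1→V_2: (12)(-9) − (-2)(-11) = -130
V_2→V_3: (-2)(-7) − (-4)(-9) = -22
V_3→V_4: (-4)(5) − (-11)(-7) = -97
V_4→V_5: (-11)(2) − (14)(5) = -92
V_5→V_1: (14)(-11) − (12)(2) = -178
Σ = -519
Signed area = Σ/2 = -259.5 (negative ⇒ clockwise traversal).

-259.5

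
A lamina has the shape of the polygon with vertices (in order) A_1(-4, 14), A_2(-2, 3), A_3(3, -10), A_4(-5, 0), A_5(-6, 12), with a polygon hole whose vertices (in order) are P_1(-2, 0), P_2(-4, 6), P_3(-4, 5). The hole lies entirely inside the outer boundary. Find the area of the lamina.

58.5

Outer boundary:
Apply Gauss's area formula: 2A = Σ (x_i·y_{i+1} − x_{i+1}·y_i), indices taken mod 5.
Cross-terms: 16, 11, -50, -60, -36  ⇒  Σ = -119
Area = |Σ|/2 = 59.5.
Hole:
Apply the surveyor's formula: 2A = Σ (x_i·y_{i+1} − x_{i+1}·y_i), indices taken mod 3.
Σ = (-12) + (4) + (10) = 2
Area = |Σ|/2 = 1.
Net area = 59.5 − 1 = 58.5.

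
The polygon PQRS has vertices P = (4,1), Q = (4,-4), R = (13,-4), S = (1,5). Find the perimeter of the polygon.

|PQ| = √((0)² + (-5)²) = √25 = 5
|QR| = √((9)² + (0)²) = √81 = 9
|RS| = √((-12)² + (9)²) = √225 = 15
|SP| = √((3)² + (-4)²) = √25 = 5
Perimeter = 5 + 9 + 15 + 5 = 34.

34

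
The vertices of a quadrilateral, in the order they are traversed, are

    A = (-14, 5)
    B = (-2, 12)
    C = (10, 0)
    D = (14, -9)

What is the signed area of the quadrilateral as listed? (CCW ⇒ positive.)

-212

Apply the surveyor's formula: 2A = Σ (x_i·y_{i+1} − x_{i+1}·y_i), indices taken mod 4.
A→B: (-14)(12) − (-2)(5) = -158
B→C: (-2)(0) − (10)(12) = -120
C→D: (10)(-9) − (14)(0) = -90
D→A: (14)(5) − (-14)(-9) = -56
Σ = -424
Signed area = Σ/2 = -212 (negative ⇒ clockwise traversal).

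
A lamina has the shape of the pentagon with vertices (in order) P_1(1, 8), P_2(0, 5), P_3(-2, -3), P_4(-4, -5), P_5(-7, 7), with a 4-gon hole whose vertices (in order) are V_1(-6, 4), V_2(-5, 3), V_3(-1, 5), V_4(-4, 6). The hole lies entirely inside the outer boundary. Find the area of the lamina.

Outer boundary:
Σ = (5) + (10) + (-2) + (-63) + (-63) = -113
Area = |Σ|/2 = 56.5.
Hole:
Σ = (2) + (-22) + (14) + (20) = 14
Area = |Σ|/2 = 7.
Net area = 56.5 − 7 = 49.5.

49.5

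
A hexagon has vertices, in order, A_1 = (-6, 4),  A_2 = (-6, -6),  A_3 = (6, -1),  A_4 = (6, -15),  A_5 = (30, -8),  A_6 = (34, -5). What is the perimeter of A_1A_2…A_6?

|A_1A_2| = √((0)² + (-10)²) = √100 = 10
|A_2A_3| = √((12)² + (5)²) = √169 = 13
|A_3A_4| = √((0)² + (-14)²) = √196 = 14
|A_4A_5| = √((24)² + (7)²) = √625 = 25
|A_5A_6| = √((4)² + (3)²) = √25 = 5
|A_6A_1| = √((-40)² + (9)²) = √1681 = 41
Perimeter = 10 + 13 + 14 + 25 + 5 + 41 = 108.

108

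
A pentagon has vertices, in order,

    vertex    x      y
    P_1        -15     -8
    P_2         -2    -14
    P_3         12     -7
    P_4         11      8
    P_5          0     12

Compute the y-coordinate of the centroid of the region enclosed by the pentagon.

Apply the shoelace (surveyor's) formula. First the cross-terms c_i = x_i·y_{i+1} − x_{i+1}·y_i:
  194, 182, 173, 132, 180  ⇒  2A = 861, A = 430.5.
Then Σ (y_i + y_{i+1})·c_i = -4557, so ȳ = -4557 / (6·430.5) = -217/123.

-217/123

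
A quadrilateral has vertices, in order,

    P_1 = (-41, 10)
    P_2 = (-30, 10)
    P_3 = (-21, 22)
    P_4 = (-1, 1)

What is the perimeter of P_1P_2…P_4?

96

|P_1P_2| = √((11)² + (0)²) = √121 = 11
|P_2P_3| = √((9)² + (12)²) = √225 = 15
|P_3P_4| = √((20)² + (-21)²) = √841 = 29
|P_4P_1| = √((-40)² + (9)²) = √1681 = 41
Perimeter = 11 + 15 + 29 + 41 = 96.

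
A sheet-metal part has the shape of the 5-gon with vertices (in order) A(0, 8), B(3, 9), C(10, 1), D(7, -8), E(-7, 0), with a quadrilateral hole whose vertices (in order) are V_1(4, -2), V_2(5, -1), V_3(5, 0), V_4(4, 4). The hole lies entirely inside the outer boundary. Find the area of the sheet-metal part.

Outer boundary:
Apply the shoelace formula: 2A = Σ (x_i·y_{i+1} − x_{i+1}·y_i), indices taken mod 5.
A→B: (0)(9) − (3)(8) = -24
B→C: (3)(1) − (10)(9) = -87
C→D: (10)(-8) − (7)(1) = -87
D→E: (7)(0) − (-7)(-8) = -56
E→A: (-7)(8) − (0)(0) = -56
Σ = -310
Area = |Σ|/2 = 155.
Hole:
Σ = (6) + (5) + (20) + (-24) = 7
Area = |Σ|/2 = 3.5.
Net area = 155 − 3.5 = 151.5.

151.5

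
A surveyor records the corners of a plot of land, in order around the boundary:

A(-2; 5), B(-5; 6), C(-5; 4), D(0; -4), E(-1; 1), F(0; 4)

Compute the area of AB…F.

Σ = (13) + (10) + (20) + (-4) + (-4) + (8) = 43
Area = |Σ|/2 = 21.5.

21.5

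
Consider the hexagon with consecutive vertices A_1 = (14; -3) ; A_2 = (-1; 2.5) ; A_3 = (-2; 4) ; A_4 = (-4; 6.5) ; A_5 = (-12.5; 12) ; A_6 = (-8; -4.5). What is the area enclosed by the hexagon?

Σ = (32) + (1) + (3) + (33.25) + (152.25) + (87) = 308.5
Area = |Σ|/2 = 154.25.

154.25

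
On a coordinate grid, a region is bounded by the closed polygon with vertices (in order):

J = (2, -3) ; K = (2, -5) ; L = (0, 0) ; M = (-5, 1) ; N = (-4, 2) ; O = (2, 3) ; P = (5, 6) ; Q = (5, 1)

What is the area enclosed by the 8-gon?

Apply the surveyor's formula: 2A = Σ (x_i·y_{i+1} − x_{i+1}·y_i), indices taken mod 8.
Σ = (-4) + (0) + (0) + (-6) + (-16) + (-3) + (-25) + (-17) = -71
Area = |Σ|/2 = 35.5.

35.5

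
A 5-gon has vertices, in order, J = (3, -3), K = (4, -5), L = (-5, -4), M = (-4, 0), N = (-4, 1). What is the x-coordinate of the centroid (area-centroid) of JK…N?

-17/15

Apply Gauss's area formula. First the cross-terms c_i = x_i·y_{i+1} − x_{i+1}·y_i:
  -3, -41, -16, -4, 9  ⇒  2A = -55, A = -27.5.
Then Σ (x_i + x_{i+1})·c_i = 187, so x̄ = 187 / (6·(-27.5)) = -17/15.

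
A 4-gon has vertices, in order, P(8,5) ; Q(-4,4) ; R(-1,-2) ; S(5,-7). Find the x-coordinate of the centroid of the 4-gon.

47/18

Apply Gauss's area formula. First the cross-terms c_i = x_i·y_{i+1} − x_{i+1}·y_i:
  52, 12, 17, 81  ⇒  2A = 162, A = 81.
Then Σ (x_i + x_{i+1})·c_i = 1269, so x̄ = 1269 / (6·81) = 47/18.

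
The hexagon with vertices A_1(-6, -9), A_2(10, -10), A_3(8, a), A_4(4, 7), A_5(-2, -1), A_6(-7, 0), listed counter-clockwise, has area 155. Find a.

-7

Write out the shoelace sum; only the two edges meeting at A_3 involve a:
2·Area = [(10·a − 8·(-10)) + (8·7 − 4·a)] + 216
       = 6·a + 352 = 310
⇒ a = -7.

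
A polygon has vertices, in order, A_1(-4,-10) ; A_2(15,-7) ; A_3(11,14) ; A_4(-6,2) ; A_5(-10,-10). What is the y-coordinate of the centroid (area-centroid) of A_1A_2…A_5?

Apply the shoelace (surveyor's) formula. First the cross-terms c_i = x_i·y_{i+1} − x_{i+1}·y_i:
  178, 287, 106, 80, 60  ⇒  2A = 711, A = 355.5.
Then Σ (y_i + y_{i+1})·c_i = -1161, so ȳ = -1161 / (6·355.5) = -43/79.

-43/79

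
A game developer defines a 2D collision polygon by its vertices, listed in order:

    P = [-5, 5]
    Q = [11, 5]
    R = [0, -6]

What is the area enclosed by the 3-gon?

88

Apply the surveyor's formula: 2A = Σ (x_i·y_{i+1} − x_{i+1}·y_i), indices taken mod 3.
P→Q: (-5)(5) − (11)(5) = -80
Q→R: (11)(-6) − (0)(5) = -66
R→P: (0)(5) − (-5)(-6) = -30
Σ = -176
Area = |Σ|/2 = 88.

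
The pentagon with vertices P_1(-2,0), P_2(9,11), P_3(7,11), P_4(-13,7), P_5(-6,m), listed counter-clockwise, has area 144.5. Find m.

-5

Write out the shoelace sum; only the two edges meeting at P_5 involve m:
2·Area = [((-13)·m − (-6)·7) + ((-6)·0 − (-2)·m)] + 192
       = -11·m + 234 = 289
⇒ m = -5.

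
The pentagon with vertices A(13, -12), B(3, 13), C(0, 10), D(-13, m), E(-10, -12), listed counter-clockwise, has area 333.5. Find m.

The doubled signed area Σ (x_i y_{i+1} − x_{i+1} y_i) is linear in m.
With m=0 it equals 797; the coefficient of m is 10 (from the two edges through D).
So 10·m + 797 = 2·333.5 = 667 ⇒ m = -13.

-13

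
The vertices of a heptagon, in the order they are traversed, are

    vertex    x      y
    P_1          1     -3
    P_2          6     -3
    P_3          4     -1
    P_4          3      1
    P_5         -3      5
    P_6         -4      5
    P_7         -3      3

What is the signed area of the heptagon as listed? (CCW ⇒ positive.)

30

Cross-terms: 15, 6, 7, 18, 5, 3, 6  ⇒  Σ = 60
Signed area = Σ/2 = 30 (positive ⇒ counter-clockwise traversal).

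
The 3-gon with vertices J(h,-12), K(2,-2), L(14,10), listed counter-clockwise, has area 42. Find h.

Write out the shoelace sum; only the two edges meeting at J involve h:
2·Area = [(14·(-12) − h·10) + (h·(-2) − 2·(-12))] + 48
       = -12·h + -96 = 84
⇒ h = -15.

-15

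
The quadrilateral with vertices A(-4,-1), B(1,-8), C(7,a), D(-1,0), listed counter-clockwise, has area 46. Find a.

Write out the shoelace sum; only the two edges meeting at C involve a:
2·Area = [(1·a − 7·(-8)) + (7·0 − (-1)·a)] + 34
       = 2·a + 90 = 92
⇒ a = 1.

1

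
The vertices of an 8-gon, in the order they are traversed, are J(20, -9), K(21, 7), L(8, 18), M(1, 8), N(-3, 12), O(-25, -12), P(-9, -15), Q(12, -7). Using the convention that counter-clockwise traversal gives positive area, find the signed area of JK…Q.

805.5

Apply Gauss's area formula: 2A = Σ (x_i·y_{i+1} − x_{i+1}·y_i), indices taken mod 8.
Σ = (329) + (322) + (46) + (36) + (336) + (267) + (243) + (32) = 1611
Signed area = Σ/2 = 805.5 (positive ⇒ counter-clockwise traversal).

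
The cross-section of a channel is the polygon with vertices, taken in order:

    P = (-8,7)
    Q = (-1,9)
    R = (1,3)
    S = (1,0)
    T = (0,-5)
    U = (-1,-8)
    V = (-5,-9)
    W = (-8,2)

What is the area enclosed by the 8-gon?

121.5

Σ = (-65) + (-12) + (-3) + (-5) + (-5) + (-31) + (-82) + (-40) = -243
Area = |Σ|/2 = 121.5.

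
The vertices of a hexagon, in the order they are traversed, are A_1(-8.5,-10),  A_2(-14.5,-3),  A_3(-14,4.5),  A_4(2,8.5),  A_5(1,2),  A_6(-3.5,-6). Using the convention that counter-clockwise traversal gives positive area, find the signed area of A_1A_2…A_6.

-187.125

Cross-terms: -119.5, -107.25, -128, -4.5, 1, -16  ⇒  Σ = -374.25
Signed area = Σ/2 = -187.125 (negative ⇒ clockwise traversal).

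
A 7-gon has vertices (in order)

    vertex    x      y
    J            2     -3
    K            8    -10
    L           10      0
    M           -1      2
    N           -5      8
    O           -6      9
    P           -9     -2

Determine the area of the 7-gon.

Apply Gauss's area formula: 2A = Σ (x_i·y_{i+1} − x_{i+1}·y_i), indices taken mod 7.
J→K: (2)(-10) − (8)(-3) = 4
K→L: (8)(0) − (10)(-10) = 100
L→M: (10)(2) − (-1)(0) = 20
M→N: (-1)(8) − (-5)(2) = 2
N→O: (-5)(9) − (-6)(8) = 3
O→P: (-6)(-2) − (-9)(9) = 93
P→J: (-9)(-3) − (2)(-2) = 31
Σ = 253
Area = |Σ|/2 = 126.5.

126.5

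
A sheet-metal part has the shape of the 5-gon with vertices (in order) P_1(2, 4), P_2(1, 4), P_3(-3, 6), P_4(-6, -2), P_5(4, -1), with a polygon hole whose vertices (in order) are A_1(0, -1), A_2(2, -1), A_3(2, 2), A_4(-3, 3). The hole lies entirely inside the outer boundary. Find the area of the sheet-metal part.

36.5

Outer boundary:
Apply the shoelace formula: 2A = Σ (x_i·y_{i+1} − x_{i+1}·y_i), indices taken mod 5.
Σ = (4) + (18) + (42) + (14) + (18) = 96
Area = |Σ|/2 = 48.
Hole:
Apply Gauss's area formula: 2A = Σ (x_i·y_{i+1} − x_{i+1}·y_i), indices taken mod 4.
Σ = (2) + (6) + (12) + (3) = 23
Area = |Σ|/2 = 11.5.
Net area = 48 − 11.5 = 36.5.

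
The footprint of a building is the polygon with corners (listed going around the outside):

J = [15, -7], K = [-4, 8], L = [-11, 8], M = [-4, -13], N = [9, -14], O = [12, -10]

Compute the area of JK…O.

Σ = (92) + (56) + (175) + (173) + (78) + (66) = 640
Area = |Σ|/2 = 320.

320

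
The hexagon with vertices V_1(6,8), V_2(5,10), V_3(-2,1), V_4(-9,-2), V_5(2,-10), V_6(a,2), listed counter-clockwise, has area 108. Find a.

4

The doubled signed area Σ (x_i y_{i+1} − x_{i+1} y_i) is linear in a.
With a=0 it equals 144; the coefficient of a is 18 (from the two edges through V_6).
So 18·a + 144 = 2·108 = 216 ⇒ a = 4.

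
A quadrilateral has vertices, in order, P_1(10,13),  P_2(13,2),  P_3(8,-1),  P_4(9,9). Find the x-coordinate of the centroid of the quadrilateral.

1073/105

Apply the shoelace (surveyor's) formula. First the cross-terms c_i = x_i·y_{i+1} − x_{i+1}·y_i:
  -149, -29, 81, 27  ⇒  2A = -70, A = -35.
Then Σ (x_i + x_{i+1})·c_i = -2146, so x̄ = -2146 / (6·(-35)) = 1073/105.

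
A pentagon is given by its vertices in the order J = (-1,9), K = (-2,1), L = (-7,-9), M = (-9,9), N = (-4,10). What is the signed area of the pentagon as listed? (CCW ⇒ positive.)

-91

Apply Gauss's area formula: 2A = Σ (x_i·y_{i+1} − x_{i+1}·y_i), indices taken mod 5.
Σ = (17) + (25) + (-144) + (-54) + (-26) = -182
Signed area = Σ/2 = -91 (negative ⇒ clockwise traversal).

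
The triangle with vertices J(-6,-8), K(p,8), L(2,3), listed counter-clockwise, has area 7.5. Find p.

7

Write out the shoelace sum; only the two edges meeting at K involve p:
2·Area = [((-6)·8 − p·(-8)) + (p·3 − 2·8)] + 2
       = 11·p + -62 = 15
⇒ p = 7.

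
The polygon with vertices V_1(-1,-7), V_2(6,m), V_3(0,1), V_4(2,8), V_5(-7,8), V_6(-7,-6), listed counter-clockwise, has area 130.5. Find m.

-2

The doubled signed area Σ (x_i y_{i+1} − x_{i+1} y_i) is linear in m.
With m=0 it equals 259; the coefficient of m is -1 (from the two edges through V_2).
So -1·m + 259 = 2·130.5 = 261 ⇒ m = -2.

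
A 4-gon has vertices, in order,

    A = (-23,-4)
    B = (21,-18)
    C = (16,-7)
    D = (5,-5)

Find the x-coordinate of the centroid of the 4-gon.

Apply the shoelace (surveyor's) formula. First the cross-terms c_i = x_i·y_{i+1} − x_{i+1}·y_i:
  498, 141, -45, -135  ⇒  2A = 459, A = 229.5.
Then Σ (x_i + x_{i+1})·c_i = 5706, so x̄ = 5706 / (6·229.5) = 634/153.

634/153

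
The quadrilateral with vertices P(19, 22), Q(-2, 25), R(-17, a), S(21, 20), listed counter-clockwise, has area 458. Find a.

Write out the shoelace sum; only the two edges meeting at R involve a:
2·Area = [((-2)·a − (-17)·25) + ((-17)·20 − 21·a)] + 601
       = -23·a + 686 = 916
⇒ a = -10.

-10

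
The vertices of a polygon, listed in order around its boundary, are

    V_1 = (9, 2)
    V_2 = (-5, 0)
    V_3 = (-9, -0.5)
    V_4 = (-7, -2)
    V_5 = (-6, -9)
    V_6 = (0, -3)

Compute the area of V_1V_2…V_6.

61.5

Σ = (10) + (2.5) + (14.5) + (51) + (18) + (27) = 123
Area = |Σ|/2 = 61.5.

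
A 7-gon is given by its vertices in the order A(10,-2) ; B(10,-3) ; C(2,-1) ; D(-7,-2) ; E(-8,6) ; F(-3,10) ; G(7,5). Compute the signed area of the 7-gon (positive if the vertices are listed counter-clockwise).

-147

Apply the surveyor's formula: 2A = Σ (x_i·y_{i+1} − x_{i+1}·y_i), indices taken mod 7.
Σ = (-10) + (-4) + (-11) + (-58) + (-62) + (-85) + (-64) = -294
Signed area = Σ/2 = -147 (negative ⇒ clockwise traversal).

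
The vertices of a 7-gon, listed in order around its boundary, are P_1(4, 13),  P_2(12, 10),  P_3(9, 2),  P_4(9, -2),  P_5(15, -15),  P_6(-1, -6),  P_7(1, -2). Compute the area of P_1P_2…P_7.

Cross-terms: -116, -66, -36, -105, -105, 8, 21  ⇒  Σ = -399
Area = |Σ|/2 = 199.5.

199.5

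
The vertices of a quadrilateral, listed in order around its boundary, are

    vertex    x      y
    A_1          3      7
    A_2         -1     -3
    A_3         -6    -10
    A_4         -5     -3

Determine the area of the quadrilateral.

34

Apply the shoelace formula: 2A = Σ (x_i·y_{i+1} − x_{i+1}·y_i), indices taken mod 4.
Σ = (-2) + (-8) + (-32) + (-26) = -68
Area = |Σ|/2 = 34.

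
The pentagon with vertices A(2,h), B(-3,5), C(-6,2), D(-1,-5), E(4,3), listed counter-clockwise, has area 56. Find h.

The doubled signed area Σ (x_i y_{i+1} − x_{i+1} y_i) is linear in h.
With h=0 it equals 77; the coefficient of h is 7 (from the two edges through A).
So 7·h + 77 = 2·56 = 112 ⇒ h = 5.

5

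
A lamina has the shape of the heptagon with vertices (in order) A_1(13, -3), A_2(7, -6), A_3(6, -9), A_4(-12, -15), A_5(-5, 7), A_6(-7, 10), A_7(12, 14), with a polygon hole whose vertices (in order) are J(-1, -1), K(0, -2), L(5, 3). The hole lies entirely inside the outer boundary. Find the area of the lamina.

Outer boundary:
Apply Gauss's area formula: 2A = Σ (x_i·y_{i+1} − x_{i+1}·y_i), indices taken mod 7.
Σ = (-57) + (-27) + (-198) + (-159) + (-1) + (-218) + (-218) = -878
Area = |Σ|/2 = 439.
Hole:
Apply the surveyor's formula: 2A = Σ (x_i·y_{i+1} − x_{i+1}·y_i), indices taken mod 3.
Σ = (2) + (10) + (-2) = 10
Area = |Σ|/2 = 5.
Net area = 439 − 5 = 434.

434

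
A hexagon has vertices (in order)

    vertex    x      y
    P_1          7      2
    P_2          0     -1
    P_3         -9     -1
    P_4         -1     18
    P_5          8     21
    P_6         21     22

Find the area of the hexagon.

Σ = (-7) + (-9) + (-163) + (-165) + (-265) + (-112) = -721
Area = |Σ|/2 = 360.5.

360.5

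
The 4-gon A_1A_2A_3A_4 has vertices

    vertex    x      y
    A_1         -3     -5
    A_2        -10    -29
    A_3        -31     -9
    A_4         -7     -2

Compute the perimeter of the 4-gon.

84

|A_1A_2| = √((-7)² + (-24)²) = √625 = 25
|A_2A_3| = √((-21)² + (20)²) = √841 = 29
|A_3A_4| = √((24)² + (7)²) = √625 = 25
|A_4A_1| = √((4)² + (-3)²) = √25 = 5
Perimeter = 25 + 29 + 25 + 5 = 84.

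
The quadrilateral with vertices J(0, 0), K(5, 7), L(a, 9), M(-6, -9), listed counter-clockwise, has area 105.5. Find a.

The doubled signed area Σ (x_i y_{i+1} − x_{i+1} y_i) is linear in a.
With a=0 it equals 99; the coefficient of a is -16 (from the two edges through L).
So -16·a + 99 = 2·105.5 = 211 ⇒ a = -7.

-7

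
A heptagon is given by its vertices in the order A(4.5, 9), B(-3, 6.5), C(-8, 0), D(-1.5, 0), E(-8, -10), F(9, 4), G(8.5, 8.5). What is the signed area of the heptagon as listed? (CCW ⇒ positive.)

131

Apply the shoelace (surveyor's) formula: 2A = Σ (x_i·y_{i+1} − x_{i+1}·y_i), indices taken mod 7.
Cross-terms: 56.25, 52, 0, 15, 58, 42.5, 38.25  ⇒  Σ = 262
Signed area = Σ/2 = 131 (positive ⇒ counter-clockwise traversal).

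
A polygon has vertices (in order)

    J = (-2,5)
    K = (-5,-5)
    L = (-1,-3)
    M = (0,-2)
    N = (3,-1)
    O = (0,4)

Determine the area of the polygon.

36.5

Apply the shoelace formula: 2A = Σ (x_i·y_{i+1} − x_{i+1}·y_i), indices taken mod 6.
Σ = (35) + (10) + (2) + (6) + (12) + (8) = 73
Area = |Σ|/2 = 36.5.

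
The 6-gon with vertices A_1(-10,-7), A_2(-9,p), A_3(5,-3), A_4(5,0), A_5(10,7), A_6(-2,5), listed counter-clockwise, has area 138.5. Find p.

The doubled signed area Σ (x_i y_{i+1} − x_{i+1} y_i) is linear in p.
With p=0 it equals 142; the coefficient of p is -15 (from the two edges through A_2).
So -15·p + 142 = 2·138.5 = 277 ⇒ p = -9.

-9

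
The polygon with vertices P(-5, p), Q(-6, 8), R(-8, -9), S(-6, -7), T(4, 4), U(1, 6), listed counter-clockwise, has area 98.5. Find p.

Write out the shoelace sum; only the two edges meeting at P involve p:
2·Area = [(1·p − (-5)·6) + ((-5)·8 − (-6)·p)] + 144
       = 7·p + 134 = 197
⇒ p = 9.

9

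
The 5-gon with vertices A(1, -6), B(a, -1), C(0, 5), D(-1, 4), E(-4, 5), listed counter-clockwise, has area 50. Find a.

Write out the shoelace sum; only the two edges meeting at B involve a:
2·Area = [(1·(-1) − a·(-6)) + (a·5 − 0·(-1))] + 35
       = 11·a + 34 = 100
⇒ a = 6.

6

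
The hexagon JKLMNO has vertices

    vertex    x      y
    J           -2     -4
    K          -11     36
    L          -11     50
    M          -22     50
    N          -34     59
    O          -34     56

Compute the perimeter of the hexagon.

152

|JK| = √((-9)² + (40)²) = √1681 = 41
|KL| = √((0)² + (14)²) = √196 = 14
|LM| = √((-11)² + (0)²) = √121 = 11
|MN| = √((-12)² + (9)²) = √225 = 15
|NO| = √((0)² + (-3)²) = √9 = 3
|OJ| = √((32)² + (-60)²) = √4624 = 68
Perimeter = 41 + 14 + 11 + 15 + 3 + 68 = 152.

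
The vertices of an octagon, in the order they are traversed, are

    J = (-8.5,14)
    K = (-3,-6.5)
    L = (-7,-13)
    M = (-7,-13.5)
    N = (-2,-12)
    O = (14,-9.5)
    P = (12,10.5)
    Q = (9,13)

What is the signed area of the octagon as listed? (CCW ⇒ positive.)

Apply the surveyor's formula: 2A = Σ (x_i·y_{i+1} − x_{i+1}·y_i), indices taken mod 8.
Cross-terms: 97.25, -6.5, 3.5, 57, 187, 261, 61.5, 236.5  ⇒  Σ = 897.25
Signed area = Σ/2 = 448.625 (positive ⇒ counter-clockwise traversal).

448.625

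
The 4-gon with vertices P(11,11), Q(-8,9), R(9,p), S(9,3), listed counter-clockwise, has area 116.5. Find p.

-2

The doubled signed area Σ (x_i y_{i+1} − x_{i+1} y_i) is linear in p.
With p=0 it equals 199; the coefficient of p is -17 (from the two edges through R).
So -17·p + 199 = 2·116.5 = 233 ⇒ p = -2.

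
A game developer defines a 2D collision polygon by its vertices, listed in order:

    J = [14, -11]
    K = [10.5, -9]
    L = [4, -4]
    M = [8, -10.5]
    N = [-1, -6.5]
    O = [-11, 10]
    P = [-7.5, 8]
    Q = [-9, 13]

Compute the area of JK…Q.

Cross-terms: -10.5, -6, -10, -62.5, -81.5, -13, -25.5, -83  ⇒  Σ = -292
Area = |Σ|/2 = 146.

146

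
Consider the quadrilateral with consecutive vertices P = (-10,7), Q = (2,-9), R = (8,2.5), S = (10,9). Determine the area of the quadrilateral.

180

Apply the shoelace (surveyor's) formula: 2A = Σ (x_i·y_{i+1} − x_{i+1}·y_i), indices taken mod 4.
Σ = (76) + (77) + (47) + (160) = 360
Area = |Σ|/2 = 180.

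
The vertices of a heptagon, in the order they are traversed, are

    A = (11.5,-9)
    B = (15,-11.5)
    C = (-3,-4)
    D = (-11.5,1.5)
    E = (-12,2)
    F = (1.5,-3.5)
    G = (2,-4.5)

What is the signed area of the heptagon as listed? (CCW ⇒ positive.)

-37.125

Cross-terms: 2.75, -94.5, -50.5, -5, 39, 0.25, 33.75  ⇒  Σ = -74.25
Signed area = Σ/2 = -37.125 (negative ⇒ clockwise traversal).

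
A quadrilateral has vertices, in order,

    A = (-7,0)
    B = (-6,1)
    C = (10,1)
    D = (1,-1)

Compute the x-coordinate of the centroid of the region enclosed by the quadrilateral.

52/123

Apply the shoelace (surveyor's) formula. First the cross-terms c_i = x_i·y_{i+1} − x_{i+1}·y_i:
  -7, -16, -11, -7  ⇒  2A = -41, A = -20.5.
Then Σ (x_i + x_{i+1})·c_i = -52, so x̄ = -52 / (6·(-20.5)) = 52/123.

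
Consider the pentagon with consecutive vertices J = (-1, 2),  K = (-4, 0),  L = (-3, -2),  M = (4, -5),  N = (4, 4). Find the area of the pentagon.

43.5

Σ = (8) + (8) + (23) + (36) + (12) = 87
Area = |Σ|/2 = 43.5.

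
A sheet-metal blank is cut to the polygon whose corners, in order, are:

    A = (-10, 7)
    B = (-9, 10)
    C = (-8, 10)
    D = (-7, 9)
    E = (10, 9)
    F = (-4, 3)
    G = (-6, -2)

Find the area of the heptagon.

Cross-terms: -37, -10, -2, -153, 66, 26, -62  ⇒  Σ = -172
Area = |Σ|/2 = 86.

86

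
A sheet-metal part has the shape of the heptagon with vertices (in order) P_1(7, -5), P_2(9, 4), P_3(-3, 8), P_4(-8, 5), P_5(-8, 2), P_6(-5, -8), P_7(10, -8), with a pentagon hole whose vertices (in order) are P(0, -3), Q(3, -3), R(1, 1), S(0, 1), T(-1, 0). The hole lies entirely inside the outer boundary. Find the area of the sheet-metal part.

Outer boundary:
Apply the shoelace formula: 2A = Σ (x_i·y_{i+1} − x_{i+1}·y_i), indices taken mod 7.
Σ = (73) + (84) + (49) + (24) + (74) + (120) + (6) = 430
Area = |Σ|/2 = 215.
Hole:
Apply the shoelace (surveyor's) formula: 2A = Σ (x_i·y_{i+1} − x_{i+1}·y_i), indices taken mod 5.
Σ = (9) + (6) + (1) + (1) + (3) = 20
Area = |Σ|/2 = 10.
Net area = 215 − 10 = 205.

205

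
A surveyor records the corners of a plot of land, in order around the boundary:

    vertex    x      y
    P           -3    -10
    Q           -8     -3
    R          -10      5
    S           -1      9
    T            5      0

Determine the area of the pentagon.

160.5

Cross-terms: -71, -70, -85, -45, -50  ⇒  Σ = -321
Area = |Σ|/2 = 160.5.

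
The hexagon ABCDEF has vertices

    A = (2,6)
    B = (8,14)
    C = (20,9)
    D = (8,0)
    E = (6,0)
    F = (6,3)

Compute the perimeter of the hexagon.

|AB| = √((6)² + (8)²) = √100 = 10
|BC| = √((12)² + (-5)²) = √169 = 13
|CD| = √((-12)² + (-9)²) = √225 = 15
|DE| = √((-2)² + (0)²) = √4 = 2
|EF| = √((0)² + (3)²) = √9 = 3
|FA| = √((-4)² + (3)²) = √25 = 5
Perimeter = 10 + 13 + 15 + 2 + 3 + 5 = 48.

48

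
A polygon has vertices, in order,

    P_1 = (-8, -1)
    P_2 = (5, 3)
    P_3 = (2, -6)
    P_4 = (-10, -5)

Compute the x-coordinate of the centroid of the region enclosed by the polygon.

Apply the shoelace (surveyor's) formula. First the cross-terms c_i = x_i·y_{i+1} − x_{i+1}·y_i:
  -19, -36, -70, -30  ⇒  2A = -155, A = -77.5.
Then Σ (x_i + x_{i+1})·c_i = 905, so x̄ = 905 / (6·(-77.5)) = -181/93.

-181/93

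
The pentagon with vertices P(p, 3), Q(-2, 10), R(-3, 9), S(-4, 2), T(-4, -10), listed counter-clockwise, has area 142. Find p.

10

The doubled signed area Σ (x_i y_{i+1} − x_{i+1} y_i) is linear in p.
With p=0 it equals 84; the coefficient of p is 20 (from the two edges through P).
So 20·p + 84 = 2·142 = 284 ⇒ p = 10.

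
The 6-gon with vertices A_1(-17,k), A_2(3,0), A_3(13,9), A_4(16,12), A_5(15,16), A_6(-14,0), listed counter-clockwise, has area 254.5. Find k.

-10

Write out the shoelace sum; only the two edges meeting at A_1 involve k:
2·Area = [((-14)·k − (-17)·0) + ((-17)·0 − 3·k)] + 339
       = -17·k + 339 = 509
⇒ k = -10.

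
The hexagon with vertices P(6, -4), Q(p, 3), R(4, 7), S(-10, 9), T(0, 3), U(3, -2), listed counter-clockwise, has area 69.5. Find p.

6

The doubled signed area Σ (x_i y_{i+1} − x_{i+1} y_i) is linear in p.
With p=0 it equals 73; the coefficient of p is 11 (from the two edges through Q).
So 11·p + 73 = 2·69.5 = 139 ⇒ p = 6.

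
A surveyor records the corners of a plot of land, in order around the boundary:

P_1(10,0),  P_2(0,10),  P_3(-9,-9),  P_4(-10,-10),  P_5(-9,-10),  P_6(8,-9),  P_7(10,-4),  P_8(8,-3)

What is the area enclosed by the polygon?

225.5

Apply the shoelace (surveyor's) formula: 2A = Σ (x_i·y_{i+1} − x_{i+1}·y_i), indices taken mod 8.
Σ = (100) + (90) + (0) + (10) + (161) + (58) + (2) + (30) = 451
Area = |Σ|/2 = 225.5.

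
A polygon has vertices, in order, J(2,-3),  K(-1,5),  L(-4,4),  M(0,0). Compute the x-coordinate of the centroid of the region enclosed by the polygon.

Apply the surveyor's formula. First the cross-terms c_i = x_i·y_{i+1} − x_{i+1}·y_i:
  7, 16, 0, 0  ⇒  2A = 23, A = 11.5.
Then Σ (x_i + x_{i+1})·c_i = -73, so x̄ = -73 / (6·11.5) = -73/69.

-73/69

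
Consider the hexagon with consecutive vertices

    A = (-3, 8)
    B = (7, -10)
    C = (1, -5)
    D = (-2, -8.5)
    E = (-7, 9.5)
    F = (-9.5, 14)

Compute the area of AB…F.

94.875

Σ = (-26) + (-25) + (-18.5) + (-78.5) + (-7.75) + (-34) = -189.75
Area = |Σ|/2 = 94.875.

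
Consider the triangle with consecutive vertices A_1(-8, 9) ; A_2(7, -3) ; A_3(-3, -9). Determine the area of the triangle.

105

Σ = (-39) + (-72) + (-99) = -210
Area = |Σ|/2 = 105.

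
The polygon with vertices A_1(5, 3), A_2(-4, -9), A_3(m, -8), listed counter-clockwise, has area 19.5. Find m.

0

Write out the shoelace sum; only the two edges meeting at A_3 involve m:
2·Area = [((-4)·(-8) − m·(-9)) + (m·3 − 5·(-8))] + -33
       = 12·m + 39 = 39
⇒ m = 0.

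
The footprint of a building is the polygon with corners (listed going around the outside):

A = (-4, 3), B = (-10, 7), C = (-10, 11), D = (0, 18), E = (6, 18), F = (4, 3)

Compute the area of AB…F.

178

Apply the shoelace (surveyor's) formula: 2A = Σ (x_i·y_{i+1} − x_{i+1}·y_i), indices taken mod 6.
Cross-terms: 2, -40, -180, -108, -54, 24  ⇒  Σ = -356
Area = |Σ|/2 = 178.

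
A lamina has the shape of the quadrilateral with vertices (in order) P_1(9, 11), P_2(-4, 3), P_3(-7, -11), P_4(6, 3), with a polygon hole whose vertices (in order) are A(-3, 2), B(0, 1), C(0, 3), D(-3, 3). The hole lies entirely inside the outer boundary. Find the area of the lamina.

105.5

Outer boundary:
Σ = (71) + (65) + (45) + (39) = 220
Area = |Σ|/2 = 110.
Hole:
Σ = (-3) + (0) + (9) + (3) = 9
Area = |Σ|/2 = 4.5.
Net area = 110 − 4.5 = 105.5.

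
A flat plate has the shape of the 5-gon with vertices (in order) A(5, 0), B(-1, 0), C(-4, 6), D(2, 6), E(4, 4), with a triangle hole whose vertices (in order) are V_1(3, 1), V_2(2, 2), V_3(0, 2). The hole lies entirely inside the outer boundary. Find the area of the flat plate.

Outer boundary:
Apply the shoelace formula: 2A = Σ (x_i·y_{i+1} − x_{i+1}·y_i), indices taken mod 5.
Σ = (0) + (-6) + (-36) + (-16) + (-20) = -78
Area = |Σ|/2 = 39.
Hole:
Apply the shoelace (surveyor's) formula: 2A = Σ (x_i·y_{i+1} − x_{i+1}·y_i), indices taken mod 3.
Cross-terms: 4, 4, -6  ⇒  Σ = 2
Area = |Σ|/2 = 1.
Net area = 39 − 1 = 38.

38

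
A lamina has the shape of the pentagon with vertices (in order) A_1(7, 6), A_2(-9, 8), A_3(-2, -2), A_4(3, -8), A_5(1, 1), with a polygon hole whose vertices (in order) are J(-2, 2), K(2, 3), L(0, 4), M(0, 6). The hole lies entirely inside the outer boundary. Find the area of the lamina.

83

Outer boundary:
Apply Gauss's area formula: 2A = Σ (x_i·y_{i+1} − x_{i+1}·y_i), indices taken mod 5.
A_1→A_2: (7)(8) − (-9)(6) = 110
A_2→A_3: (-9)(-2) − (-2)(8) = 34
A_3→A_4: (-2)(-8) − (3)(-2) = 22
A_4→A_5: (3)(1) − (1)(-8) = 11
A_5→A_1: (1)(6) − (7)(1) = -1
Σ = 176
Area = |Σ|/2 = 88.
Hole:
Apply the shoelace (surveyor's) formula: 2A = Σ (x_i·y_{i+1} − x_{i+1}·y_i), indices taken mod 4.
Cross-terms: -10, 8, 0, 12  ⇒  Σ = 10
Area = |Σ|/2 = 5.
Net area = 88 − 5 = 83.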